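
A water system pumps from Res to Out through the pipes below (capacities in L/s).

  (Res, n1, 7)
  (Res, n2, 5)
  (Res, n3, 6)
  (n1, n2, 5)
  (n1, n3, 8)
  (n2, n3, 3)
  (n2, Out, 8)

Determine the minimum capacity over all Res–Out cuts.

8

Augment Res→n2→Out: bottleneck 5, flow now 5.
Augment Res→n1→n2→Out: bottleneck 3, flow now 8.
No augmenting path remains; maximum flow = 8.
By max-flow min-cut, the minimum cut capacity equals the max flow.
In the residual graph, reachable from Res: {Res, n1, n2, n3}.
Min-cut edges: n2→Out (8); capacity 8 = 8.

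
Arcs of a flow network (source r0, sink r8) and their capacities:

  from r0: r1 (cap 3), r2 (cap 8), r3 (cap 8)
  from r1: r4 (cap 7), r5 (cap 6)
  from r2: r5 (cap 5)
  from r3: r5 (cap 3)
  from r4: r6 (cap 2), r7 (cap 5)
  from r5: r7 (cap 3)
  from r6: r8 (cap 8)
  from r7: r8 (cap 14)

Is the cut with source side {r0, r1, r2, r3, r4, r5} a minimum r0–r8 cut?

Given cut capacity: 2 + 5 + 3 = 10.
Augment r0→r1→r4→r6→r8: bottleneck 2, flow now 2.
Augment r0→r1→r4→r7→r8: bottleneck 1, flow now 3.
Augment r0→r2→r5→r7→r8: bottleneck 3, flow now 6.
No augmenting path remains; maximum flow = 6.
In the residual graph, reachable from r0: {r0, r2, r3, r5}.
Min-cut edges: r0→r1 (3), r5→r7 (3); capacity 3 + 3 = 6.
Cut capacity 10 exceeds the max flow 6, so it is not minimum.

No — its capacity is 10, but the minimum cut has capacity 6.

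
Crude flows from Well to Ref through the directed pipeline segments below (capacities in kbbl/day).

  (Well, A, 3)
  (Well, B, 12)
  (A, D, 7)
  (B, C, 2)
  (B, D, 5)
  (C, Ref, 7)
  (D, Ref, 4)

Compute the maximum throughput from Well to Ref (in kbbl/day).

6

Augment Well→A→D→Ref: bottleneck 3, flow now 3.
Augment Well→B→C→Ref: bottleneck 2, flow now 5.
Augment Well→B→D→Ref: bottleneck 1, flow now 6.
No augmenting path remains; maximum flow = 6.
In the residual graph, reachable from Well: {Well, A, B, D}.
Min-cut edges: B→C (2), D→Ref (4); capacity 2 + 4 = 6.
This cut is saturated, so no flow can exceed 6.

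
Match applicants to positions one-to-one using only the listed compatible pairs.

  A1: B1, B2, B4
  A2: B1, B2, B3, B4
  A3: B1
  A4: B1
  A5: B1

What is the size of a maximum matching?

3

Unit-capacity flow: source→left, listed edges, right→sink; max matching = max flow.
Augmenting path A1→B1 (+1); matched 1.
Augmenting path A2→B2 (+1); matched 2.
Augmenting path A3→B1→A1→B4 (+1); matched 3.
No augmenting path remains; maximum matching = 3.
König certificate: {A1, A2, B1} is a vertex cover of size 3 (every listed pair touches it), so no matching can be larger.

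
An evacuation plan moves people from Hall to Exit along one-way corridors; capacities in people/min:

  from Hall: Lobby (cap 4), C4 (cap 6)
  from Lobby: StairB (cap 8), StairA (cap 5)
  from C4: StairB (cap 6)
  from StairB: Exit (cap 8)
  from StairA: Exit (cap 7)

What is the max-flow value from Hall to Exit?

10

Augment Hall→Lobby→StairB→Exit: bottleneck 4, flow now 4.
Augment Hall→C4→StairB→Exit: bottleneck 4, flow now 8.
Augment Hall→C4→StairB→Lobby→StairA→Exit: bottleneck 2, flow now 10. (uses reverse residual edge)
No augmenting path remains; maximum flow = 10.
In the residual graph, reachable from Hall: {Hall}.
Min-cut edges: Hall→Lobby (4), Hall→C4 (6); capacity 4 + 6 = 10.
This cut is saturated, so no flow can exceed 10.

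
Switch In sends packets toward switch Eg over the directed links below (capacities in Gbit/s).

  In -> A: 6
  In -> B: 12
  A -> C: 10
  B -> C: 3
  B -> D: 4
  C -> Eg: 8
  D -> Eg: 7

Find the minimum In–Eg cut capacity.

Augment In→A→C→Eg: bottleneck 6, flow now 6.
Augment In→B→C→Eg: bottleneck 2, flow now 8.
Augment In→B→D→Eg: bottleneck 4, flow now 12.
No augmenting path remains; maximum flow = 12.
By max-flow min-cut, the minimum cut capacity equals the max flow.
In the residual graph, reachable from In: {In, A, B, C}.
Min-cut edges: B→D (4), C→Eg (8); capacity 4 + 8 = 12.

12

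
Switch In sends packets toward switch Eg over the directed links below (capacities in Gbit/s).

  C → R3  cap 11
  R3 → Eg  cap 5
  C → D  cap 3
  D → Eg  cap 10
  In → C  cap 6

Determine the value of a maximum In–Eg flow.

Augment In→C→D→Eg: bottleneck 3, flow now 3.
Augment In→C→R3→Eg: bottleneck 3, flow now 6.
No augmenting path remains; maximum flow = 6.
In the residual graph, reachable from In: {In}.
Min-cut edges: In→C (6); capacity 6 = 6.
This cut is saturated, so no flow can exceed 6.

6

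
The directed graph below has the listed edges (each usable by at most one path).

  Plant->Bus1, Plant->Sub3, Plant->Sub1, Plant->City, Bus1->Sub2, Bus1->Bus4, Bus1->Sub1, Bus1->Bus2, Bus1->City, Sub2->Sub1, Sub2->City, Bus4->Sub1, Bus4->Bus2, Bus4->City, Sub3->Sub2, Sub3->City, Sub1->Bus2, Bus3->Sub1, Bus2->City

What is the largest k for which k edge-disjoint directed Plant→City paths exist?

Assign every edge capacity 1; by Menger, the answer equals the max flow.
Path Plant→City (+1); total 1.
Path Plant→Bus1→City (+1); total 2.
Path Plant→Sub3→City (+1); total 3.
Path Plant→Sub1→Bus2→City (+1); total 4.
No residual Plant→City path; max flow = 4.
Certifying cut of size 4: {Plant→Bus1, Plant→City, Plant→Sub1, Plant→Sub3}.

4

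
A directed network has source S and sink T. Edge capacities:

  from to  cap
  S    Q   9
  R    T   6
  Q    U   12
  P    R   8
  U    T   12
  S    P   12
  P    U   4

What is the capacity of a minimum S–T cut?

Augment S→P→R→T: bottleneck 6, flow now 6.
Augment S→P→U→T: bottleneck 4, flow now 10.
Augment S→Q→U→T: bottleneck 8, flow now 18.
No augmenting path remains; maximum flow = 18.
By max-flow min-cut, the minimum cut capacity equals the max flow.
In the residual graph, reachable from S: {S, P, Q, R, U}.
Min-cut edges: R→T (6), U→T (12); capacity 6 + 12 = 18.

18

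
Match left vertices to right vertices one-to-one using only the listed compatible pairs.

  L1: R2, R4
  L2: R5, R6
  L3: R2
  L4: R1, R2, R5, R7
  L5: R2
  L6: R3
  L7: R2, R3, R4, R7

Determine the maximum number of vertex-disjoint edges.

Unit-capacity flow: source→left, listed edges, right→sink; max matching = max flow.
Augmenting path L1→R2 (+1); matched 1.
Augmenting path L2→R5 (+1); matched 2.
Augmenting path L4→R1 (+1); matched 3.
Augmenting path L6→R3 (+1); matched 4.
Augmenting path L7→R4 (+1); matched 5.
Augmenting path L3→R2→L1→R4→L7→R7 (+1); matched 6.
No augmenting path remains; maximum matching = 6.
König certificate: {L1, L2, L4, L6, L7, R2} is a vertex cover of size 6 (every listed pair touches it), so no matching can be larger.

6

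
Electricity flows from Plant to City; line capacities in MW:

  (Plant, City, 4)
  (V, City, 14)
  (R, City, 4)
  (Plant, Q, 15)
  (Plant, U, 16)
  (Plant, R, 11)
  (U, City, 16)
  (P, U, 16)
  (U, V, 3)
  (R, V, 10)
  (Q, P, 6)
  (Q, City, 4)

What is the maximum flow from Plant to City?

38

Augment Plant→City: bottleneck 4, flow now 4.
Augment Plant→Q→City: bottleneck 4, flow now 8.
Augment Plant→R→City: bottleneck 4, flow now 12.
Augment Plant→U→City: bottleneck 16, flow now 28.
Augment Plant→R→V→City: bottleneck 7, flow now 35.
Augment Plant→Q→P→U→V→City: bottleneck 3, flow now 38.
No augmenting path remains; maximum flow = 38.
In the residual graph, reachable from Plant: {Plant, P, Q, U}.
Min-cut edges: Plant→R (11), Plant→City (4), Q→City (4), U→V (3), U→City (16); capacity 11 + 4 + 4 + 3 + 16 = 38.
This cut is saturated, so no flow can exceed 38.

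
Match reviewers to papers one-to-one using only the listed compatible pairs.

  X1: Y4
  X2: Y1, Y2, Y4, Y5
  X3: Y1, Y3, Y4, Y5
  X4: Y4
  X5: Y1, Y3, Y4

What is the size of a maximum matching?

4

Unit-capacity flow: source→left, listed edges, right→sink; max matching = max flow.
Augmenting path X1→Y4 (+1); matched 1.
Augmenting path X2→Y1 (+1); matched 2.
Augmenting path X3→Y3 (+1); matched 3.
Augmenting path X5→Y1→X2→Y2 (+1); matched 4.
No augmenting path remains; maximum matching = 4.
König certificate: {X2, X3, X5, Y4} is a vertex cover of size 4 (every listed pair touches it), so no matching can be larger.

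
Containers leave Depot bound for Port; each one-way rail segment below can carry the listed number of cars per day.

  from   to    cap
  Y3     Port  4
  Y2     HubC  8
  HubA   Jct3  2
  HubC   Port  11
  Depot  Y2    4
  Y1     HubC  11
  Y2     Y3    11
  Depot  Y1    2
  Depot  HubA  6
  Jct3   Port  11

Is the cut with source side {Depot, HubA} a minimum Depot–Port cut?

Given cut capacity: 4 + 2 + 2 = 8.
Augment Depot→HubA→Jct3→Port: bottleneck 2, flow now 2.
Augment Depot→Y2→HubC→Port: bottleneck 4, flow now 6.
Augment Depot→Y1→HubC→Port: bottleneck 2, flow now 8.
No augmenting path remains; maximum flow = 8.
Cut capacity 8 equals the max flow, so it is a minimum cut.

Yes — it is a minimum cut (capacity 8).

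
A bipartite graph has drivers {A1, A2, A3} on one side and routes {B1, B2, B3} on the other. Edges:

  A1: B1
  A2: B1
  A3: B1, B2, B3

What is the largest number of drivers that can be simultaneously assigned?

Unit-capacity flow: source→left, listed edges, right→sink; max matching = max flow.
Augmenting path A1→B1 (+1); matched 1.
Augmenting path A3→B2 (+1); matched 2.
No augmenting path remains; maximum matching = 2.
König certificate: {A3, B1} is a vertex cover of size 2 (every listed pair touches it), so no matching can be larger.

2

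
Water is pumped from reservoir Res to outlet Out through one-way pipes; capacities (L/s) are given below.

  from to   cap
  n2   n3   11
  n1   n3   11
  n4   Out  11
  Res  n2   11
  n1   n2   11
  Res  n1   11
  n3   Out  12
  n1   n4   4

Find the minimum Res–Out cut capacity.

Augment Res→n1→n3→Out: bottleneck 11, flow now 11.
Augment Res→n2→n3→Out: bottleneck 1, flow now 12.
Augment Res→n2→n3→n1→n4→Out: bottleneck 4, flow now 16. (uses reverse residual edge)
No augmenting path remains; maximum flow = 16.
By max-flow min-cut, the minimum cut capacity equals the max flow.
In the residual graph, reachable from Res: {Res, n1, n2, n3}.
Min-cut edges: n1→n4 (4), n3→Out (12); capacity 4 + 12 = 16.

16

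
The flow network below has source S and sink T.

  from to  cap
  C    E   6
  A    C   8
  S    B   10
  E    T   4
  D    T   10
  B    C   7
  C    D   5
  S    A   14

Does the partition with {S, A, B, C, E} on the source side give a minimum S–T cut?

Yes — it is a minimum cut (capacity 9).

Given cut capacity: 5 + 4 = 9.
Augment S→A→C→D→T: bottleneck 5, flow now 5.
Augment S→A→C→E→T: bottleneck 3, flow now 8.
Augment S→B→C→E→T: bottleneck 1, flow now 9.
No augmenting path remains; maximum flow = 9.
Cut capacity 9 equals the max flow, so it is a minimum cut.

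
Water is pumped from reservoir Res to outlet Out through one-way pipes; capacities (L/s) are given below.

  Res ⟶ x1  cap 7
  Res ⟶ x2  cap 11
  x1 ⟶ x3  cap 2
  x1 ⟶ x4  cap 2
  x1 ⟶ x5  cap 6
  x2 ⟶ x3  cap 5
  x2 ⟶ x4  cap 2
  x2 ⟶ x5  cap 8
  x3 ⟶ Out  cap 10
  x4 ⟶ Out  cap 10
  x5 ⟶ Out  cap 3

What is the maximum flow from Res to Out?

14

Augment Res→x1→x3→Out: bottleneck 2, flow now 2.
Augment Res→x1→x4→Out: bottleneck 2, flow now 4.
Augment Res→x1→x5→Out: bottleneck 3, flow now 7.
Augment Res→x2→x3→Out: bottleneck 5, flow now 12.
Augment Res→x2→x4→Out: bottleneck 2, flow now 14.
No augmenting path remains; maximum flow = 14.
In the residual graph, reachable from Res: {Res, x1, x2, x5}.
Min-cut edges: x1→x3 (2), x1→x4 (2), x2→x3 (5), x2→x4 (2), x5→Out (3); capacity 2 + 2 + 5 + 2 + 3 = 14.
This cut is saturated, so no flow can exceed 14.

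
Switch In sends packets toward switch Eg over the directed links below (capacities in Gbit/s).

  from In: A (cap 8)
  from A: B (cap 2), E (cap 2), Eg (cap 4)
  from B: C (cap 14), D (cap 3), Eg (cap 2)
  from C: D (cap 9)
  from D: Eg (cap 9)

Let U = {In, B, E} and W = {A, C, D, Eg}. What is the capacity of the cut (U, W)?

Edges leaving {In, B, E}: In→A (8), B→C (14), B→D (3), B→Eg (2).
Cut capacity = 8 + 14 + 3 + 2 = 27.

27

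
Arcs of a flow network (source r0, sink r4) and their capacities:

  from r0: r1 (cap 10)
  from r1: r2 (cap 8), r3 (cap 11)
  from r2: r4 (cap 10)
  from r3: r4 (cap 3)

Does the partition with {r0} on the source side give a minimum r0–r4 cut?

Given cut capacity: 10 = 10.
Augment r0→r1→r2→r4: bottleneck 8, flow now 8.
Augment r0→r1→r3→r4: bottleneck 2, flow now 10.
No augmenting path remains; maximum flow = 10.
Cut capacity 10 equals the max flow, so it is a minimum cut.

Yes — it is a minimum cut (capacity 10).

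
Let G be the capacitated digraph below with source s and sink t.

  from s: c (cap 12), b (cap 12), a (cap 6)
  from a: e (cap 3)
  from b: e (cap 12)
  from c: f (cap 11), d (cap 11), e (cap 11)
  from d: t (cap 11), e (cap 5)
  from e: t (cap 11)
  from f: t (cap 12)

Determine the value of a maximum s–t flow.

Augment s→a→e→t: bottleneck 3, flow now 3.
Augment s→b→e→t: bottleneck 8, flow now 11.
Augment s→c→d→t: bottleneck 11, flow now 22.
Augment s→c→f→t: bottleneck 1, flow now 23.
No augmenting path remains; maximum flow = 23.
In the residual graph, reachable from s: {s, a, b, e}.
Min-cut edges: s→c (12), e→t (11); capacity 12 + 11 = 23.
This cut is saturated, so no flow can exceed 23.

23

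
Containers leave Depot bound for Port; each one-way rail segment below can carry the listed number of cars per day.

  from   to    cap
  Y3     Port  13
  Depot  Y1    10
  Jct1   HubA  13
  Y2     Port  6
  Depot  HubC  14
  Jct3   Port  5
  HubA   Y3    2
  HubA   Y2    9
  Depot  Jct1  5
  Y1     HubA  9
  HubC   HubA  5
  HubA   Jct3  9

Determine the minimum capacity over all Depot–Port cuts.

13

Augment Depot→Y1→HubA→Jct3→Port: bottleneck 5, flow now 5.
Augment Depot→Y1→HubA→Y2→Port: bottleneck 4, flow now 9.
Augment Depot→Jct1→HubA→Y2→Port: bottleneck 2, flow now 11.
Augment Depot→Jct1→HubA→Y3→Port: bottleneck 2, flow now 13.
No augmenting path remains; maximum flow = 13.
By max-flow min-cut, the minimum cut capacity equals the max flow.
In the residual graph, reachable from Depot: {Depot, Y1, Jct1, HubC, HubA, Jct3, Y2}.
Min-cut edges: HubA→Y3 (2), Jct3→Port (5), Y2→Port (6); capacity 2 + 5 + 6 = 13.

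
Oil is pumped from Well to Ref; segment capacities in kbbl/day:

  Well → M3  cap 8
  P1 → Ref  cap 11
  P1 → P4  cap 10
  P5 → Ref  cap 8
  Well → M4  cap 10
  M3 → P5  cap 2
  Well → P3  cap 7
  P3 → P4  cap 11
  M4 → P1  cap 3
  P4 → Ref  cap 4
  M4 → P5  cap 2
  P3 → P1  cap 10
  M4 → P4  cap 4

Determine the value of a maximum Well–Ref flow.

18

Augment Well→P3→P4→Ref: bottleneck 4, flow now 4.
Augment Well→P3→P1→Ref: bottleneck 3, flow now 7.
Augment Well→M3→P5→Ref: bottleneck 2, flow now 9.
Augment Well→M4→P1→Ref: bottleneck 3, flow now 12.
Augment Well→M4→P5→Ref: bottleneck 2, flow now 14.
Augment Well→M4→P4→P3→P1→Ref: bottleneck 4, flow now 18. (uses reverse residual edge)
No augmenting path remains; maximum flow = 18.
In the residual graph, reachable from Well: {Well, M3, M4}.
Min-cut edges: Well→P3 (7), M3→P5 (2), M4→P4 (4), M4→P1 (3), M4→P5 (2); capacity 7 + 2 + 4 + 3 + 2 = 18.
This cut is saturated, so no flow can exceed 18.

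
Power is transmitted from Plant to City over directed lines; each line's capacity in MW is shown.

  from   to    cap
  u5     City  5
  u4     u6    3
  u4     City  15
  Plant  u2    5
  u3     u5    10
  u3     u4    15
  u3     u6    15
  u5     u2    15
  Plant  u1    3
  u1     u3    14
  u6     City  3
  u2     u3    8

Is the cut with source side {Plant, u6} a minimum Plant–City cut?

No — its capacity is 11, but the minimum cut has capacity 8.

Given cut capacity: 3 + 5 + 3 = 11.
Augment Plant→u1→u3→u4→City: bottleneck 3, flow now 3.
Augment Plant→u2→u3→u4→City: bottleneck 5, flow now 8.
No augmenting path remains; maximum flow = 8.
In the residual graph, reachable from Plant: {Plant}.
Min-cut edges: Plant→u1 (3), Plant→u2 (5); capacity 3 + 5 = 8.
Cut capacity 11 exceeds the max flow 8, so it is not minimum.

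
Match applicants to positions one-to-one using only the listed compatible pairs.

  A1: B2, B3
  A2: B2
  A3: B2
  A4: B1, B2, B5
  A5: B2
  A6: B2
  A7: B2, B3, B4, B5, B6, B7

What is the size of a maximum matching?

4

Unit-capacity flow: source→left, listed edges, right→sink; max matching = max flow.
Augmenting path A1→B2 (+1); matched 1.
Augmenting path A4→B1 (+1); matched 2.
Augmenting path A7→B3 (+1); matched 3.
Augmenting path A2→B2→A1→B3→A7→B4 (+1); matched 4.
No augmenting path remains; maximum matching = 4.
König certificate: {A1, A4, A7, B2} is a vertex cover of size 4 (every listed pair touches it), so no matching can be larger.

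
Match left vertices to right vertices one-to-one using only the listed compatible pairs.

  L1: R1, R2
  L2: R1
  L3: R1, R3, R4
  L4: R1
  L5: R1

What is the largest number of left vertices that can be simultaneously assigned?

3

Unit-capacity flow: source→left, listed edges, right→sink; max matching = max flow.
Augmenting path L1→R1 (+1); matched 1.
Augmenting path L3→R3 (+1); matched 2.
Augmenting path L2→R1→L1→R2 (+1); matched 3.
No augmenting path remains; maximum matching = 3.
König certificate: {L1, L3, R1} is a vertex cover of size 3 (every listed pair touches it), so no matching can be larger.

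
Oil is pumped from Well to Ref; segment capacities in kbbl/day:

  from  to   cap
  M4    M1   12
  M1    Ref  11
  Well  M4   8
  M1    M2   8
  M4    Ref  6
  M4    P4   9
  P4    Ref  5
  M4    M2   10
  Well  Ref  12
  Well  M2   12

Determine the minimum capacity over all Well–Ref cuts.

Augment Well→Ref: bottleneck 12, flow now 12.
Augment Well→M4→Ref: bottleneck 6, flow now 18.
Augment Well→M4→M1→Ref: bottleneck 2, flow now 20.
No augmenting path remains; maximum flow = 20.
By max-flow min-cut, the minimum cut capacity equals the max flow.
In the residual graph, reachable from Well: {Well, M2}.
Min-cut edges: Well→M4 (8), Well→Ref (12); capacity 8 + 12 = 20.

20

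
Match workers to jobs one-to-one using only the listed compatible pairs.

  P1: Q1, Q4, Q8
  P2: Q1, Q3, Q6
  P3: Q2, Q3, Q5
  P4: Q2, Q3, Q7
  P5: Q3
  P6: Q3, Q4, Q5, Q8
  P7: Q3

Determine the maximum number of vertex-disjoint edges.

Unit-capacity flow: source→left, listed edges, right→sink; max matching = max flow.
Augmenting path P1→Q1 (+1); matched 1.
Augmenting path P2→Q3 (+1); matched 2.
Augmenting path P3→Q2 (+1); matched 3.
Augmenting path P4→Q7 (+1); matched 4.
Augmenting path P6→Q4 (+1); matched 5.
Augmenting path P5→Q3→P2→Q6 (+1); matched 6.
No augmenting path remains; maximum matching = 6.
König certificate: {P1, P2, P3, P4, P6, Q3} is a vertex cover of size 6 (every listed pair touches it), so no matching can be larger.

6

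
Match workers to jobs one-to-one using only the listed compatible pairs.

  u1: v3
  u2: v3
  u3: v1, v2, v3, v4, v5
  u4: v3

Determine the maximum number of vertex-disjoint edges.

Unit-capacity flow: source→left, listed edges, right→sink; max matching = max flow.
Augmenting path u1→v3 (+1); matched 1.
Augmenting path u3→v1 (+1); matched 2.
No augmenting path remains; maximum matching = 2.
König certificate: {u3, v3} is a vertex cover of size 2 (every listed pair touches it), so no matching can be larger.

2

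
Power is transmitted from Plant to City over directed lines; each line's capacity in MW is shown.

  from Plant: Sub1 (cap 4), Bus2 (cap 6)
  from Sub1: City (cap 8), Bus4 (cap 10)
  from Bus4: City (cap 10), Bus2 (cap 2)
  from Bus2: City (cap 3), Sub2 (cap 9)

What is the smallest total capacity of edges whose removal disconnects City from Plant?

7

Augment Plant→Sub1→City: bottleneck 4, flow now 4.
Augment Plant→Bus2→City: bottleneck 3, flow now 7.
No augmenting path remains; maximum flow = 7.
By max-flow min-cut, the minimum cut capacity equals the max flow.
In the residual graph, reachable from Plant: {Plant, Bus2, Sub2}.
Min-cut edges: Plant→Sub1 (4), Bus2→City (3); capacity 4 + 3 = 7.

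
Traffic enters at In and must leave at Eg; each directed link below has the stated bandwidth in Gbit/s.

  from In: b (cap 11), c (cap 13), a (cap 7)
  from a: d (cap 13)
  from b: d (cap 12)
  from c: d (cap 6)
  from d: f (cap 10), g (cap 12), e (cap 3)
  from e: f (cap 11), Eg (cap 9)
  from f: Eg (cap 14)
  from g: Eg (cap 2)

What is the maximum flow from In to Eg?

Augment In→a→d→e→Eg: bottleneck 3, flow now 3.
Augment In→a→d→f→Eg: bottleneck 4, flow now 7.
Augment In→b→d→f→Eg: bottleneck 6, flow now 13.
Augment In→b→d→g→Eg: bottleneck 2, flow now 15.
No augmenting path remains; maximum flow = 15.
In the residual graph, reachable from In: {In, a, b, c, d, g}.
Min-cut edges: d→e (3), d→f (10), g→Eg (2); capacity 3 + 10 + 2 = 15.
This cut is saturated, so no flow can exceed 15.

15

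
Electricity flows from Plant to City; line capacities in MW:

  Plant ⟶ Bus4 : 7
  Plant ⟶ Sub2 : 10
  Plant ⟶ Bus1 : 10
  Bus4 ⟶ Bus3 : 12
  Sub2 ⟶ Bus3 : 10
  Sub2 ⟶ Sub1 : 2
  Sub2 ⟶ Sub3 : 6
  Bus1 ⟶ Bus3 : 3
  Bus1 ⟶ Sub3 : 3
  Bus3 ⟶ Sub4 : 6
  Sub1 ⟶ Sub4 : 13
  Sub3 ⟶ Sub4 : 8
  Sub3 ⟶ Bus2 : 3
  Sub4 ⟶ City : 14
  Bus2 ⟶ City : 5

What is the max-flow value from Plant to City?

Augment Plant→Bus4→Bus3→Sub4→City: bottleneck 6, flow now 6.
Augment Plant→Sub2→Sub1→Sub4→City: bottleneck 2, flow now 8.
Augment Plant→Sub2→Sub3→Sub4→City: bottleneck 6, flow now 14.
Augment Plant→Bus1→Sub3→Bus2→City: bottleneck 3, flow now 17.
No augmenting path remains; maximum flow = 17.
In the residual graph, reachable from Plant: {Plant, Bus4, Sub2, Bus1, Bus3}.
Min-cut edges: Sub2→Sub1 (2), Sub2→Sub3 (6), Bus1→Sub3 (3), Bus3→Sub4 (6); capacity 2 + 6 + 3 + 6 = 17.
This cut is saturated, so no flow can exceed 17.

17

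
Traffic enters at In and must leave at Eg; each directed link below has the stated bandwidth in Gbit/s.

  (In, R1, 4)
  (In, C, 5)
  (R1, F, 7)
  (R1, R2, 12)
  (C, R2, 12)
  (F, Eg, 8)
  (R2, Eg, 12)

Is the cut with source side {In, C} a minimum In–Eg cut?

No — its capacity is 16, but the minimum cut has capacity 9.

Given cut capacity: 4 + 12 = 16.
Augment In→R1→F→Eg: bottleneck 4, flow now 4.
Augment In→C→R2→Eg: bottleneck 5, flow now 9.
No augmenting path remains; maximum flow = 9.
In the residual graph, reachable from In: {In}.
Min-cut edges: In→R1 (4), In→C (5); capacity 4 + 5 = 9.
Cut capacity 16 exceeds the max flow 9, so it is not minimum.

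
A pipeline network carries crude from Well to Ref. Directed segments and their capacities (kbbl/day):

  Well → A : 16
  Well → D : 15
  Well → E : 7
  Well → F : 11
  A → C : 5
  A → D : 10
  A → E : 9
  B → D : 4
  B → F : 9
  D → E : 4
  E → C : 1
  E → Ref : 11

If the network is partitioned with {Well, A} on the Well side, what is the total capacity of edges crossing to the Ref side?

57

Edges leaving {Well, A}: Well→D (15), Well→E (7), Well→F (11), A→C (5), A→D (10), A→E (9).
Cut capacity = 15 + 7 + 11 + 5 + 10 + 9 = 57.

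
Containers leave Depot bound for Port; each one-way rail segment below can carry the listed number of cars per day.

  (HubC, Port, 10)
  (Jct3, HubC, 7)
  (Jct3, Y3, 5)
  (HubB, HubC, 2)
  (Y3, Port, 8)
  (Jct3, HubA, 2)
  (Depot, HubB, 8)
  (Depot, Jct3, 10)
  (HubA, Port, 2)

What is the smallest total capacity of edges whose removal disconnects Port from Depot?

12

Augment Depot→HubB→HubC→Port: bottleneck 2, flow now 2.
Augment Depot→Jct3→HubA→Port: bottleneck 2, flow now 4.
Augment Depot→Jct3→HubC→Port: bottleneck 7, flow now 11.
Augment Depot→Jct3→Y3→Port: bottleneck 1, flow now 12.
No augmenting path remains; maximum flow = 12.
By max-flow min-cut, the minimum cut capacity equals the max flow.
In the residual graph, reachable from Depot: {Depot, HubB}.
Min-cut edges: Depot→Jct3 (10), HubB→HubC (2); capacity 10 + 2 = 12.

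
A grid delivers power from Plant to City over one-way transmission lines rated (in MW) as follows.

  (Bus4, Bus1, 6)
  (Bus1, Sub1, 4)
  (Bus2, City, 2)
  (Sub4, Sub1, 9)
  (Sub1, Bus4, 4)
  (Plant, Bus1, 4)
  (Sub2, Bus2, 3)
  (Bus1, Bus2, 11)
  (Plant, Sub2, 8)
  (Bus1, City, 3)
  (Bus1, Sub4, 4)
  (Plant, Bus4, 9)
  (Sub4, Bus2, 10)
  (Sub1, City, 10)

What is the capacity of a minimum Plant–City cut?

Augment Plant→Bus1→City: bottleneck 3, flow now 3.
Augment Plant→Bus1→Sub1→City: bottleneck 1, flow now 4.
Augment Plant→Sub2→Bus2→City: bottleneck 2, flow now 6.
Augment Plant→Bus4→Bus1→Sub1→City: bottleneck 3, flow now 9.
Augment Plant→Bus4→Bus1→Sub4→Sub1→City: bottleneck 3, flow now 12.
No augmenting path remains; maximum flow = 12.
By max-flow min-cut, the minimum cut capacity equals the max flow.
In the residual graph, reachable from Plant: {Plant, Sub2, Bus4, Bus2}.
Min-cut edges: Plant→Bus1 (4), Bus4→Bus1 (6), Bus2→City (2); capacity 4 + 6 + 2 = 12.

12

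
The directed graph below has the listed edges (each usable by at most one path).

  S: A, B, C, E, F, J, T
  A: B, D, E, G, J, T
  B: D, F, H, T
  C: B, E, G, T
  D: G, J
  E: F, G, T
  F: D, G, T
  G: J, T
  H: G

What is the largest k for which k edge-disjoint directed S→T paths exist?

Assign every edge capacity 1; by Menger, the answer equals the max flow.
Path S→T (+1); total 1.
Path S→A→T (+1); total 2.
Path S→B→T (+1); total 3.
Path S→C→T (+1); total 4.
Path S→E→T (+1); total 5.
Path S→F→T (+1); total 6.
No residual S→T path; max flow = 6.
Certifying cut of size 6: {S→A, S→B, S→C, S→E, S→F, S→T}.

6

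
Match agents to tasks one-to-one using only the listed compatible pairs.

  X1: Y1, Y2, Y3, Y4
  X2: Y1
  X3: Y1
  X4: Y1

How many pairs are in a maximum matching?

Unit-capacity flow: source→left, listed edges, right→sink; max matching = max flow.
Augmenting path X1→Y1 (+1); matched 1.
Augmenting path X2→Y1→X1→Y2 (+1); matched 2.
No augmenting path remains; maximum matching = 2.
König certificate: {X1, Y1} is a vertex cover of size 2 (every listed pair touches it), so no matching can be larger.

2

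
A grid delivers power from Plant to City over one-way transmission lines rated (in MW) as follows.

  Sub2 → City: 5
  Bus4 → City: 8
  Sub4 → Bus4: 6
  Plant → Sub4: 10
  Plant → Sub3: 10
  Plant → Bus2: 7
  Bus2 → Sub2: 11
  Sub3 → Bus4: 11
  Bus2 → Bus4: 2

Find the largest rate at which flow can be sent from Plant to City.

Augment Plant→Bus2→Sub2→City: bottleneck 5, flow now 5.
Augment Plant→Bus2→Bus4→City: bottleneck 2, flow now 7.
Augment Plant→Sub4→Bus4→City: bottleneck 6, flow now 13.
No augmenting path remains; maximum flow = 13.
In the residual graph, reachable from Plant: {Plant, Bus2, Sub4, Sub3, Sub2, Bus4}.
Min-cut edges: Sub2→City (5), Bus4→City (8); capacity 5 + 8 = 13.
This cut is saturated, so no flow can exceed 13.

13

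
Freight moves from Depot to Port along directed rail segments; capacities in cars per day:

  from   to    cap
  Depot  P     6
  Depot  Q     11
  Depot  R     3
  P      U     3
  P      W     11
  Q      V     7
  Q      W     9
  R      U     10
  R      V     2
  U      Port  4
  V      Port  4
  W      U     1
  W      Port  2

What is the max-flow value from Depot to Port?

Augment Depot→P→U→Port: bottleneck 3, flow now 3.
Augment Depot→P→W→Port: bottleneck 2, flow now 5.
Augment Depot→Q→V→Port: bottleneck 4, flow now 9.
Augment Depot→R→U→Port: bottleneck 1, flow now 10.
No augmenting path remains; maximum flow = 10.
In the residual graph, reachable from Depot: {Depot, P, Q, R, U, V, W}.
Min-cut edges: U→Port (4), V→Port (4), W→Port (2); capacity 4 + 4 + 2 = 10.
This cut is saturated, so no flow can exceed 10.

10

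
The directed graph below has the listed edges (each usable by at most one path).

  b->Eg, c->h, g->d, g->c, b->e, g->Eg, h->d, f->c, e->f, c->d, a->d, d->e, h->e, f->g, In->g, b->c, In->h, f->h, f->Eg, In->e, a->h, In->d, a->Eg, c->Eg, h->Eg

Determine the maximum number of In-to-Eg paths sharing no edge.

3

Assign every edge capacity 1; by Menger, the answer equals the max flow.
Path In→g→Eg (+1); total 1.
Path In→h→Eg (+1); total 2.
Path In→e→f→Eg (+1); total 3.
No residual In→Eg path; max flow = 3.
Certifying cut of size 3: {In→g, In→h, e→f}.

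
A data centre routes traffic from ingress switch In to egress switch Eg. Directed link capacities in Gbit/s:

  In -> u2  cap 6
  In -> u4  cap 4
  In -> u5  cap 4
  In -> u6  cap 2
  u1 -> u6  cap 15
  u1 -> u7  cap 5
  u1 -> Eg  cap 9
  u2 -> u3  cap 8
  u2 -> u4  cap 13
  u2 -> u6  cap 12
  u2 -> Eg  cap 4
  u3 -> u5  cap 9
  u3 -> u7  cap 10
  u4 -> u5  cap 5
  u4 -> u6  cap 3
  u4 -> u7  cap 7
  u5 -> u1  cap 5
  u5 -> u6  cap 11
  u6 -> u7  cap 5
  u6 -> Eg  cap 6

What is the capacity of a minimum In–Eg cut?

Augment In→u2→Eg: bottleneck 4, flow now 4.
Augment In→u6→Eg: bottleneck 2, flow now 6.
Augment In→u2→u6→Eg: bottleneck 2, flow now 8.
Augment In→u4→u6→Eg: bottleneck 2, flow now 10.
Augment In→u5→u1→Eg: bottleneck 4, flow now 14.
Augment In→u4→u5→u1→Eg: bottleneck 1, flow now 15.
No augmenting path remains; maximum flow = 15.
By max-flow min-cut, the minimum cut capacity equals the max flow.
In the residual graph, reachable from In: {In, u2, u3, u4, u5, u6, u7}.
Min-cut edges: u2→Eg (4), u5→u1 (5), u6→Eg (6); capacity 4 + 5 + 6 = 15.

15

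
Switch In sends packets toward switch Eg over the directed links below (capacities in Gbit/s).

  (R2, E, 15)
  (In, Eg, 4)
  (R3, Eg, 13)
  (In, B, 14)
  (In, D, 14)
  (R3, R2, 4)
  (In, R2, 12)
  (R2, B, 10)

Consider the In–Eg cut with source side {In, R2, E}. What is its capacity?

42

Edges leaving {In, R2, E}: In→D (14), In→B (14), In→Eg (4), R2→B (10).
Cut capacity = 14 + 14 + 4 + 10 = 42.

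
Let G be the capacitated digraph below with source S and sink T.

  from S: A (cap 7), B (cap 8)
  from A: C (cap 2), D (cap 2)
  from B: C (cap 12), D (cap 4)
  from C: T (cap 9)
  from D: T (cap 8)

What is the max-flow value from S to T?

Augment S→A→C→T: bottleneck 2, flow now 2.
Augment S→A→D→T: bottleneck 2, flow now 4.
Augment S→B→C→T: bottleneck 7, flow now 11.
Augment S→B→D→T: bottleneck 1, flow now 12.
No augmenting path remains; maximum flow = 12.
In the residual graph, reachable from S: {S, A}.
Min-cut edges: S→B (8), A→C (2), A→D (2); capacity 8 + 2 + 2 = 12.
This cut is saturated, so no flow can exceed 12.

12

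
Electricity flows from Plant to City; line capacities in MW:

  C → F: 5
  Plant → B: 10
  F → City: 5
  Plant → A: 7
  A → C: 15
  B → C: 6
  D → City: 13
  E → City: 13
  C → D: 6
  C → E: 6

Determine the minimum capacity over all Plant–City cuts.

13

Augment Plant→A→C→D→City: bottleneck 6, flow now 6.
Augment Plant→A→C→E→City: bottleneck 1, flow now 7.
Augment Plant→B→C→E→City: bottleneck 5, flow now 12.
Augment Plant→B→C→F→City: bottleneck 1, flow now 13.
No augmenting path remains; maximum flow = 13.
By max-flow min-cut, the minimum cut capacity equals the max flow.
In the residual graph, reachable from Plant: {Plant, B}.
Min-cut edges: Plant→A (7), B→C (6); capacity 7 + 6 = 13.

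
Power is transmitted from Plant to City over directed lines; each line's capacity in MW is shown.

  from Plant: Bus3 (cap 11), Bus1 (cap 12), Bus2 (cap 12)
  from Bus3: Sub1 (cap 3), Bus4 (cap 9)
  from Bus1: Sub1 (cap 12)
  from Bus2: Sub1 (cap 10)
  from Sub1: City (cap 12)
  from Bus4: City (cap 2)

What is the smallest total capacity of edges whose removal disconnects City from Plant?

Augment Plant→Bus3→Sub1→City: bottleneck 3, flow now 3.
Augment Plant→Bus3→Bus4→City: bottleneck 2, flow now 5.
Augment Plant→Bus1→Sub1→City: bottleneck 9, flow now 14.
No augmenting path remains; maximum flow = 14.
By max-flow min-cut, the minimum cut capacity equals the max flow.
In the residual graph, reachable from Plant: {Plant, Bus3, Bus1, Bus2, Sub1, Bus4}.
Min-cut edges: Sub1→City (12), Bus4→City (2); capacity 12 + 2 = 14.

14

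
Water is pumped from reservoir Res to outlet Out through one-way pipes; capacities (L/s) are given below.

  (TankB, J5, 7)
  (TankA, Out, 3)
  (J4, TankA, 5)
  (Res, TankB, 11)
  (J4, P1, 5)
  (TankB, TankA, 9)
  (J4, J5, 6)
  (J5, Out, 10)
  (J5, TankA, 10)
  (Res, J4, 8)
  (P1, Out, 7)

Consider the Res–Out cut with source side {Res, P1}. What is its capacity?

Edges leaving {Res, P1}: Res→TankB (11), Res→J4 (8), P1→Out (7).
Cut capacity = 11 + 8 + 7 = 26.

26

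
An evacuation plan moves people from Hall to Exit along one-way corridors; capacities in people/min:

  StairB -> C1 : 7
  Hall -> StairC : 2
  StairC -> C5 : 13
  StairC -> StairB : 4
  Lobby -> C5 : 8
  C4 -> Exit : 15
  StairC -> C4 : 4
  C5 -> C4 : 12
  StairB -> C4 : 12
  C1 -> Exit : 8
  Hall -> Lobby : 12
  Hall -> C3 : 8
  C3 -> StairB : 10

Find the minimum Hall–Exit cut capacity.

18

Augment Hall→StairC→C4→Exit: bottleneck 2, flow now 2.
Augment Hall→Lobby→C5→C4→Exit: bottleneck 8, flow now 10.
Augment Hall→C3→StairB→C4→Exit: bottleneck 5, flow now 15.
Augment Hall→C3→StairB→C1→Exit: bottleneck 3, flow now 18.
No augmenting path remains; maximum flow = 18.
By max-flow min-cut, the minimum cut capacity equals the max flow.
In the residual graph, reachable from Hall: {Hall, Lobby}.
Min-cut edges: Hall→C3 (8), Hall→StairC (2), Lobby→C5 (8); capacity 8 + 2 + 8 = 18.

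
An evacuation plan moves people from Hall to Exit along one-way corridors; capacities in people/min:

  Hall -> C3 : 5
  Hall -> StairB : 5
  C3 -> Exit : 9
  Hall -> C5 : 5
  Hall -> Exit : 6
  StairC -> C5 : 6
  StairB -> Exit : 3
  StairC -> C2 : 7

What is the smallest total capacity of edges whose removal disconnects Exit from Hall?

14

Augment Hall→Exit: bottleneck 6, flow now 6.
Augment Hall→C3→Exit: bottleneck 5, flow now 11.
Augment Hall→StairB→Exit: bottleneck 3, flow now 14.
No augmenting path remains; maximum flow = 14.
By max-flow min-cut, the minimum cut capacity equals the max flow.
In the residual graph, reachable from Hall: {Hall, C5, StairB}.
Min-cut edges: Hall→C3 (5), Hall→Exit (6), StairB→Exit (3); capacity 5 + 6 + 3 = 14.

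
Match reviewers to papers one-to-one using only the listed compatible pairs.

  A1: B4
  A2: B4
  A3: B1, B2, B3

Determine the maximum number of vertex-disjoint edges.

Unit-capacity flow: source→left, listed edges, right→sink; max matching = max flow.
Augmenting path A1→B4 (+1); matched 1.
Augmenting path A3→B1 (+1); matched 2.
No augmenting path remains; maximum matching = 2.
König certificate: {A3, B4} is a vertex cover of size 2 (every listed pair touches it), so no matching can be larger.

2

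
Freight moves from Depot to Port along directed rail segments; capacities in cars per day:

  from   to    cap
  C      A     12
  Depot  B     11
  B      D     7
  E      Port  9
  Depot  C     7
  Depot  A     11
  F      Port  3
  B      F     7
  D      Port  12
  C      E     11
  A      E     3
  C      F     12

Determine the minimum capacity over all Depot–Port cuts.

19

Augment Depot→A→E→Port: bottleneck 3, flow now 3.
Augment Depot→B→D→Port: bottleneck 7, flow now 10.
Augment Depot→B→F→Port: bottleneck 3, flow now 13.
Augment Depot→C→E→Port: bottleneck 6, flow now 19.
No augmenting path remains; maximum flow = 19.
By max-flow min-cut, the minimum cut capacity equals the max flow.
In the residual graph, reachable from Depot: {Depot, A, B, C, E, F}.
Min-cut edges: B→D (7), E→Port (9), F→Port (3); capacity 7 + 9 + 3 = 19.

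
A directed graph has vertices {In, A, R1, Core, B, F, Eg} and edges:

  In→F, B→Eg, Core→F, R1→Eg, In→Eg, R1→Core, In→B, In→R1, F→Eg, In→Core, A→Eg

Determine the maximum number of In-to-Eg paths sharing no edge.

4

Assign every edge capacity 1; by Menger, the answer equals the max flow.
Path In→Eg (+1); total 1.
Path In→R1→Eg (+1); total 2.
Path In→B→Eg (+1); total 3.
Path In→F→Eg (+1); total 4.
No residual In→Eg path; max flow = 4.
Certifying cut of size 4: {F→Eg, In→B, In→Eg, In→R1}.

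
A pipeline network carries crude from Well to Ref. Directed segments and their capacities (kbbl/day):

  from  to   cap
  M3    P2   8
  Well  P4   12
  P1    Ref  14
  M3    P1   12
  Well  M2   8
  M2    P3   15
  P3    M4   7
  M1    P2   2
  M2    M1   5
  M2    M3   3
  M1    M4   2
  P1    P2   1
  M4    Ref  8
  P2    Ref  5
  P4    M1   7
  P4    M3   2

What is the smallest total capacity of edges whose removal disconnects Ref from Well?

14

Augment Well→M2→P3→M4→Ref: bottleneck 7, flow now 7.
Augment Well→M2→M1→P2→Ref: bottleneck 1, flow now 8.
Augment Well→P4→M1→P2→Ref: bottleneck 1, flow now 9.
Augment Well→P4→M1→M4→Ref: bottleneck 1, flow now 10.
Augment Well→P4→M3→P1→Ref: bottleneck 2, flow now 12.
Augment Well→P4→M1→M2→M3→P1→Ref: bottleneck 1, flow now 13. (uses reverse residual edge)
Augment Well→P4→M1→M4→P3→M2→M3→P1→Ref: bottleneck 1, flow now 14. (uses reverse residual edge)
No augmenting path remains; maximum flow = 14.
By max-flow min-cut, the minimum cut capacity equals the max flow.
In the residual graph, reachable from Well: {Well, P4, M1}.
Min-cut edges: Well→M2 (8), P4→M3 (2), M1→P2 (2), M1→M4 (2); capacity 8 + 2 + 2 + 2 = 14.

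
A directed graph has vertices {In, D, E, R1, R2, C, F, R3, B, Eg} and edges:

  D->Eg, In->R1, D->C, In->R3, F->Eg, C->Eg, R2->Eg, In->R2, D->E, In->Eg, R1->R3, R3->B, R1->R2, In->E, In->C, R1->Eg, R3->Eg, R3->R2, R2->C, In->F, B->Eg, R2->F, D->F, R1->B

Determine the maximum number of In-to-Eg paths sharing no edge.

Assign every edge capacity 1; by Menger, the answer equals the max flow.
Path In→Eg (+1); total 1.
Path In→R1→Eg (+1); total 2.
Path In→R2→Eg (+1); total 3.
Path In→C→Eg (+1); total 4.
Path In→F→Eg (+1); total 5.
Path In→R3→Eg (+1); total 6.
No residual In→Eg path; max flow = 6.
Certifying cut of size 6: {In→C, In→Eg, In→F, In→R1, In→R2, In→R3}.

6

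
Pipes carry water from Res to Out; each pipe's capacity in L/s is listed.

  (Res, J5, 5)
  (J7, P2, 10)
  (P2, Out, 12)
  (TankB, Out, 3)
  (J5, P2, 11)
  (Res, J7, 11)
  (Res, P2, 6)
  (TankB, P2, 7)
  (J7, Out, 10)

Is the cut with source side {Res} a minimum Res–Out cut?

Yes — it is a minimum cut (capacity 22).

Given cut capacity: 5 + 11 + 6 = 22.
Augment Res→J7→Out: bottleneck 10, flow now 10.
Augment Res→P2→Out: bottleneck 6, flow now 16.
Augment Res→J5→P2→Out: bottleneck 5, flow now 21.
Augment Res→J7→P2→Out: bottleneck 1, flow now 22.
No augmenting path remains; maximum flow = 22.
Cut capacity 22 equals the max flow, so it is a minimum cut.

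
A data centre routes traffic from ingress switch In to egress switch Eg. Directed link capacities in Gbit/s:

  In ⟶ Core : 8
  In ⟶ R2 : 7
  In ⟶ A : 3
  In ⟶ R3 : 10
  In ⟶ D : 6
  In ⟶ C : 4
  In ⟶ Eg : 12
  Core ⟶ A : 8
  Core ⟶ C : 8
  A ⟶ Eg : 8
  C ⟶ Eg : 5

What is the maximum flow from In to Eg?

25

Augment In→Eg: bottleneck 12, flow now 12.
Augment In→A→Eg: bottleneck 3, flow now 15.
Augment In→C→Eg: bottleneck 4, flow now 19.
Augment In→Core→A→Eg: bottleneck 5, flow now 24.
Augment In→Core→C→Eg: bottleneck 1, flow now 25.
No augmenting path remains; maximum flow = 25.
In the residual graph, reachable from In: {In, Core, R2, A, R3, D, C}.
Min-cut edges: In→Eg (12), A→Eg (8), C→Eg (5); capacity 12 + 8 + 5 = 25.
This cut is saturated, so no flow can exceed 25.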